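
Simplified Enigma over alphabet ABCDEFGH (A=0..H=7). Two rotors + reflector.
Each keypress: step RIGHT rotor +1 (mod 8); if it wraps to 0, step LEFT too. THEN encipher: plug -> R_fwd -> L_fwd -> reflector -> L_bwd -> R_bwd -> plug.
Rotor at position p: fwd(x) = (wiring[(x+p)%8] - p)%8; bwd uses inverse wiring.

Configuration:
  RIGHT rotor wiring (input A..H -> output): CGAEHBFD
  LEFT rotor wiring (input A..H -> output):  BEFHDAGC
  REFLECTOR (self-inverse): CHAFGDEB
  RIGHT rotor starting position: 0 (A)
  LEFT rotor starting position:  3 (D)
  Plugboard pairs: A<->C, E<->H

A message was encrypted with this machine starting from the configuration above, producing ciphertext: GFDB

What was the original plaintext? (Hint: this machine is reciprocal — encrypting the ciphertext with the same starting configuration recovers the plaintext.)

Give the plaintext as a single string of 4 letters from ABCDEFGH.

Answer: ADGE

Derivation:
Char 1 ('G'): step: R->1, L=3; G->plug->G->R->C->L->F->refl->D->L'->D->R'->C->plug->A
Char 2 ('F'): step: R->2, L=3; F->plug->F->R->B->L->A->refl->C->L'->H->R'->D->plug->D
Char 3 ('D'): step: R->3, L=3; D->plug->D->R->C->L->F->refl->D->L'->D->R'->G->plug->G
Char 4 ('B'): step: R->4, L=3; B->plug->B->R->F->L->G->refl->E->L'->A->R'->H->plug->E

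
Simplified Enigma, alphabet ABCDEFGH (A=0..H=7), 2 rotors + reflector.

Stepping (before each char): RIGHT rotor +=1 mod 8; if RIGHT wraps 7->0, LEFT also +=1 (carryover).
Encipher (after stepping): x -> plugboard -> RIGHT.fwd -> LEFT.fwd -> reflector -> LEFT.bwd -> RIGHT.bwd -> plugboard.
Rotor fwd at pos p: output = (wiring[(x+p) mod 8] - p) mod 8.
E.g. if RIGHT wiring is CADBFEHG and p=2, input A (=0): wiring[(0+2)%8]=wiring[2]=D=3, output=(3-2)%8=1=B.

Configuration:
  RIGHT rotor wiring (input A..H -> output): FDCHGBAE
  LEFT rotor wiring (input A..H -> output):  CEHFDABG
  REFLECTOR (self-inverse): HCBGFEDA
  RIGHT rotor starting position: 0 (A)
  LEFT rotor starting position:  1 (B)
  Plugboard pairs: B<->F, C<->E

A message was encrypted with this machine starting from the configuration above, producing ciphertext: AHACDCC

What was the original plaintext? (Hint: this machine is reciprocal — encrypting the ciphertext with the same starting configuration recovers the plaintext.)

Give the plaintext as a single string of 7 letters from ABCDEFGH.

Answer: EADDHDH

Derivation:
Char 1 ('A'): step: R->1, L=1; A->plug->A->R->C->L->E->refl->F->L'->G->R'->C->plug->E
Char 2 ('H'): step: R->2, L=1; H->plug->H->R->B->L->G->refl->D->L'->A->R'->A->plug->A
Char 3 ('A'): step: R->3, L=1; A->plug->A->R->E->L->H->refl->A->L'->F->R'->D->plug->D
Char 4 ('C'): step: R->4, L=1; C->plug->E->R->B->L->G->refl->D->L'->A->R'->D->plug->D
Char 5 ('D'): step: R->5, L=1; D->plug->D->R->A->L->D->refl->G->L'->B->R'->H->plug->H
Char 6 ('C'): step: R->6, L=1; C->plug->E->R->E->L->H->refl->A->L'->F->R'->D->plug->D
Char 7 ('C'): step: R->7, L=1; C->plug->E->R->A->L->D->refl->G->L'->B->R'->H->plug->H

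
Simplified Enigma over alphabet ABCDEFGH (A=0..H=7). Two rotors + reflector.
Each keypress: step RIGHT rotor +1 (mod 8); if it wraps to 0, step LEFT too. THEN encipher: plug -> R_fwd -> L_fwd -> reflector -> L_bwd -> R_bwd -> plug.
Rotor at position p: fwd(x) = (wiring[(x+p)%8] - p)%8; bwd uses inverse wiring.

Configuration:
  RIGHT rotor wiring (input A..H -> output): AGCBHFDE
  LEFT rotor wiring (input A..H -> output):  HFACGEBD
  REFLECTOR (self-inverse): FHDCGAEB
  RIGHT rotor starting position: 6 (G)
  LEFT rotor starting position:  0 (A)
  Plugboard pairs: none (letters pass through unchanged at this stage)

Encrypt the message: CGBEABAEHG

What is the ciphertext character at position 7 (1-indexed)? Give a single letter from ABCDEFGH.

Char 1 ('C'): step: R->7, L=0; C->plug->C->R->H->L->D->refl->C->L'->D->R'->D->plug->D
Char 2 ('G'): step: R->0, L->1 (L advanced); G->plug->G->R->D->L->F->refl->A->L'->F->R'->F->plug->F
Char 3 ('B'): step: R->1, L=1; B->plug->B->R->B->L->H->refl->B->L'->C->R'->F->plug->F
Char 4 ('E'): step: R->2, L=1; E->plug->E->R->B->L->H->refl->B->L'->C->R'->F->plug->F
Char 5 ('A'): step: R->3, L=1; A->plug->A->R->G->L->C->refl->D->L'->E->R'->B->plug->B
Char 6 ('B'): step: R->4, L=1; B->plug->B->R->B->L->H->refl->B->L'->C->R'->F->plug->F
Char 7 ('A'): step: R->5, L=1; A->plug->A->R->A->L->E->refl->G->L'->H->R'->C->plug->C

C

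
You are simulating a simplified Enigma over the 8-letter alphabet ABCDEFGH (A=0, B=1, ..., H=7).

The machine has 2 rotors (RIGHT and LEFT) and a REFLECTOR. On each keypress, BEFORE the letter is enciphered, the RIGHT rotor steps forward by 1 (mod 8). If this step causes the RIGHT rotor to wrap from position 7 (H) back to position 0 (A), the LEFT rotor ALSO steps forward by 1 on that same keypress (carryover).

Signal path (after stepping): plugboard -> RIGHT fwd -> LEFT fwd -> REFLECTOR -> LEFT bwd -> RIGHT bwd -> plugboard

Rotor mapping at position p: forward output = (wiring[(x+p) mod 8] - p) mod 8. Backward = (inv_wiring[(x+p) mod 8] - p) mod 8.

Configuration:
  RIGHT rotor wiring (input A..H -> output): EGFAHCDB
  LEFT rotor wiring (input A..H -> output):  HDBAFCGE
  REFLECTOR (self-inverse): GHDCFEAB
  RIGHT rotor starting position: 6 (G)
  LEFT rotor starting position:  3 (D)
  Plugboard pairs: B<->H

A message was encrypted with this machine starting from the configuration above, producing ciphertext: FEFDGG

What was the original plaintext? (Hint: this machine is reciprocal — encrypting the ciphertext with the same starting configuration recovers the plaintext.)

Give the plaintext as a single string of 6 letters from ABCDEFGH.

Char 1 ('F'): step: R->7, L=3; F->plug->F->R->A->L->F->refl->E->L'->F->R'->B->plug->H
Char 2 ('E'): step: R->0, L->4 (L advanced); E->plug->E->R->H->L->E->refl->F->L'->G->R'->B->plug->H
Char 3 ('F'): step: R->1, L=4; F->plug->F->R->C->L->C->refl->D->L'->E->R'->B->plug->H
Char 4 ('D'): step: R->2, L=4; D->plug->D->R->A->L->B->refl->H->L'->F->R'->C->plug->C
Char 5 ('G'): step: R->3, L=4; G->plug->G->R->D->L->A->refl->G->L'->B->R'->F->plug->F
Char 6 ('G'): step: R->4, L=4; G->plug->G->R->B->L->G->refl->A->L'->D->R'->A->plug->A

Answer: HHHCFA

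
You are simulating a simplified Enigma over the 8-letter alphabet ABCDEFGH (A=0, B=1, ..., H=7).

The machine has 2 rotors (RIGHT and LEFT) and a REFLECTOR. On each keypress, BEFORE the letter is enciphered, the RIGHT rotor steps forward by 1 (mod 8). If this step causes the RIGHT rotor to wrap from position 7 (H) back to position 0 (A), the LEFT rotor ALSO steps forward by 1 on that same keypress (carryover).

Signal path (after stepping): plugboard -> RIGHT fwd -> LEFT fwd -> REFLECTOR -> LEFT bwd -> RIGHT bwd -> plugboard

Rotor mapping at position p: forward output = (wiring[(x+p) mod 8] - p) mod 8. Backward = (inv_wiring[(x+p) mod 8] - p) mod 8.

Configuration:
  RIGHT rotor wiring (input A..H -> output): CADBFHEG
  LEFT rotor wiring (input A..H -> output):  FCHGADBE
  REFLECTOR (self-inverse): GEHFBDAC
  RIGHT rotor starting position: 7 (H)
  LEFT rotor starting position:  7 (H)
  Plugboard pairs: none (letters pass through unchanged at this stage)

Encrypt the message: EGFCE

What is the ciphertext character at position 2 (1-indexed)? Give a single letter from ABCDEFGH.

Char 1 ('E'): step: R->0, L->0 (L advanced); E->plug->E->R->F->L->D->refl->F->L'->A->R'->B->plug->B
Char 2 ('G'): step: R->1, L=0; G->plug->G->R->F->L->D->refl->F->L'->A->R'->C->plug->C

C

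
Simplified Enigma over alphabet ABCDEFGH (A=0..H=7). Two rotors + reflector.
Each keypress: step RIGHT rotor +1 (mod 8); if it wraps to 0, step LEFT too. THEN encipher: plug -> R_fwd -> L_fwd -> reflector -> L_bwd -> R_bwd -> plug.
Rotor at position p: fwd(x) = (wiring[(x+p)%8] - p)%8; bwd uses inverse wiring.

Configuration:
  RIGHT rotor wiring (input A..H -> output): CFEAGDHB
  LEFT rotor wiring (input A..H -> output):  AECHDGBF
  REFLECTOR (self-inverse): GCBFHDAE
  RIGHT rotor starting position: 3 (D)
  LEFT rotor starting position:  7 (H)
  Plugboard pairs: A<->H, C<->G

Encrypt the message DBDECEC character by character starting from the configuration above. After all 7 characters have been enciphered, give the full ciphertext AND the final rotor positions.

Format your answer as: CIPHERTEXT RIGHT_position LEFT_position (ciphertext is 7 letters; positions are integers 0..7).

Answer: ECHFGFE 2 0

Derivation:
Char 1 ('D'): step: R->4, L=7; D->plug->D->R->F->L->E->refl->H->L'->G->R'->E->plug->E
Char 2 ('B'): step: R->5, L=7; B->plug->B->R->C->L->F->refl->D->L'->D->R'->G->plug->C
Char 3 ('D'): step: R->6, L=7; D->plug->D->R->H->L->C->refl->B->L'->B->R'->A->plug->H
Char 4 ('E'): step: R->7, L=7; E->plug->E->R->B->L->B->refl->C->L'->H->R'->F->plug->F
Char 5 ('C'): step: R->0, L->0 (L advanced); C->plug->G->R->H->L->F->refl->D->L'->E->R'->C->plug->G
Char 6 ('E'): step: R->1, L=0; E->plug->E->R->C->L->C->refl->B->L'->G->R'->F->plug->F
Char 7 ('C'): step: R->2, L=0; C->plug->G->R->A->L->A->refl->G->L'->F->R'->E->plug->E
Final: ciphertext=ECHFGFE, RIGHT=2, LEFT=0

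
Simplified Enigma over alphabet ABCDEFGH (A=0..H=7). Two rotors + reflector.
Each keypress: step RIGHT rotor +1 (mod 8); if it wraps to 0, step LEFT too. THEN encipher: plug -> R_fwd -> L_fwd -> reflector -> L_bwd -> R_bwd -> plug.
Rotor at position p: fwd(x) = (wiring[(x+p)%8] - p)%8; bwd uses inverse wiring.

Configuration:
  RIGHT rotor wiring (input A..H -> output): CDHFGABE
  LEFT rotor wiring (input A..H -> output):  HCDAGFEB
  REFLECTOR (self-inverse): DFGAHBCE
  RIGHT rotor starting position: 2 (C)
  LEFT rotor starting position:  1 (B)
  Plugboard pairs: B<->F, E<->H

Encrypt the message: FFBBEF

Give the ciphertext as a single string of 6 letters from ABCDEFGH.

Char 1 ('F'): step: R->3, L=1; F->plug->B->R->D->L->F->refl->B->L'->A->R'->G->plug->G
Char 2 ('F'): step: R->4, L=1; F->plug->B->R->E->L->E->refl->H->L'->C->R'->A->plug->A
Char 3 ('B'): step: R->5, L=1; B->plug->F->R->C->L->H->refl->E->L'->E->R'->B->plug->F
Char 4 ('B'): step: R->6, L=1; B->plug->F->R->H->L->G->refl->C->L'->B->R'->E->plug->H
Char 5 ('E'): step: R->7, L=1; E->plug->H->R->C->L->H->refl->E->L'->E->R'->C->plug->C
Char 6 ('F'): step: R->0, L->2 (L advanced); F->plug->B->R->D->L->D->refl->A->L'->H->R'->C->plug->C

Answer: GAFHCC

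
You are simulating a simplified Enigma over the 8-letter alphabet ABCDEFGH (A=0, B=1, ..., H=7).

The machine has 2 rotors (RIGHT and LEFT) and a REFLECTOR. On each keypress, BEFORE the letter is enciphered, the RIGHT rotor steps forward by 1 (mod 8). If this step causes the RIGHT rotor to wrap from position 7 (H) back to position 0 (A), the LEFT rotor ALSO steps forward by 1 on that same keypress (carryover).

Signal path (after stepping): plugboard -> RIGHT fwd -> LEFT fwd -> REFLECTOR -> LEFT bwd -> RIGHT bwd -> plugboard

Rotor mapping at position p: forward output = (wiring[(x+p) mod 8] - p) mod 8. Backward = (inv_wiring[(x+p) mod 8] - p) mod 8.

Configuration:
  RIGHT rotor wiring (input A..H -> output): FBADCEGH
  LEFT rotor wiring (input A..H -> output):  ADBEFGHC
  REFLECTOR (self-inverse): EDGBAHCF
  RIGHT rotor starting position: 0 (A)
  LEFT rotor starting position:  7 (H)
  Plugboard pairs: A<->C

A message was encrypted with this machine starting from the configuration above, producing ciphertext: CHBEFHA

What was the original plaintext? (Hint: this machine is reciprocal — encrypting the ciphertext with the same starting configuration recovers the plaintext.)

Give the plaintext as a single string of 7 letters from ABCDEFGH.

Answer: DDFBHGH

Derivation:
Char 1 ('C'): step: R->1, L=7; C->plug->A->R->A->L->D->refl->B->L'->B->R'->D->plug->D
Char 2 ('H'): step: R->2, L=7; H->plug->H->R->H->L->A->refl->E->L'->C->R'->D->plug->D
Char 3 ('B'): step: R->3, L=7; B->plug->B->R->H->L->A->refl->E->L'->C->R'->F->plug->F
Char 4 ('E'): step: R->4, L=7; E->plug->E->R->B->L->B->refl->D->L'->A->R'->B->plug->B
Char 5 ('F'): step: R->5, L=7; F->plug->F->R->D->L->C->refl->G->L'->F->R'->H->plug->H
Char 6 ('H'): step: R->6, L=7; H->plug->H->R->G->L->H->refl->F->L'->E->R'->G->plug->G
Char 7 ('A'): step: R->7, L=7; A->plug->C->R->C->L->E->refl->A->L'->H->R'->H->plug->H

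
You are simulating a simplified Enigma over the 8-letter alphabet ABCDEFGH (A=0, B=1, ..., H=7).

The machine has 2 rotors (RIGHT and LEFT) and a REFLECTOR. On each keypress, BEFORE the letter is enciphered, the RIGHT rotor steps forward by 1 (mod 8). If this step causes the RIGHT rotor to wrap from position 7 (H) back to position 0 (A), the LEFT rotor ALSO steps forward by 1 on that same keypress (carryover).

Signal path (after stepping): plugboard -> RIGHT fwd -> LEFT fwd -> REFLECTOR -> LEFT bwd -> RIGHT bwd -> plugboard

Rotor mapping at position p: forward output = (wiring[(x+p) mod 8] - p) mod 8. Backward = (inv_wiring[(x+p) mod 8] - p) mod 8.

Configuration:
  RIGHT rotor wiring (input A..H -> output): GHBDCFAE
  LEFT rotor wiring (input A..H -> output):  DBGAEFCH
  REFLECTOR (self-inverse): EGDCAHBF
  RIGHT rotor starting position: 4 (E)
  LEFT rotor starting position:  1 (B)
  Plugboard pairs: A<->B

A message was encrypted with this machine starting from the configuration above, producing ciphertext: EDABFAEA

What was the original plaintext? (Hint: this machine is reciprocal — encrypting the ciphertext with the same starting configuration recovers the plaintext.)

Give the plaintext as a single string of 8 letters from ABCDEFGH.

Char 1 ('E'): step: R->5, L=1; E->plug->E->R->C->L->H->refl->F->L'->B->R'->D->plug->D
Char 2 ('D'): step: R->6, L=1; D->plug->D->R->B->L->F->refl->H->L'->C->R'->A->plug->B
Char 3 ('A'): step: R->7, L=1; A->plug->B->R->H->L->C->refl->D->L'->D->R'->F->plug->F
Char 4 ('B'): step: R->0, L->2 (L advanced); B->plug->A->R->G->L->B->refl->G->L'->B->R'->C->plug->C
Char 5 ('F'): step: R->1, L=2; F->plug->F->R->H->L->H->refl->F->L'->F->R'->H->plug->H
Char 6 ('A'): step: R->2, L=2; A->plug->B->R->B->L->G->refl->B->L'->G->R'->E->plug->E
Char 7 ('E'): step: R->3, L=2; E->plug->E->R->B->L->G->refl->B->L'->G->R'->H->plug->H
Char 8 ('A'): step: R->4, L=2; A->plug->B->R->B->L->G->refl->B->L'->G->R'->A->plug->B

Answer: DBFCHEHB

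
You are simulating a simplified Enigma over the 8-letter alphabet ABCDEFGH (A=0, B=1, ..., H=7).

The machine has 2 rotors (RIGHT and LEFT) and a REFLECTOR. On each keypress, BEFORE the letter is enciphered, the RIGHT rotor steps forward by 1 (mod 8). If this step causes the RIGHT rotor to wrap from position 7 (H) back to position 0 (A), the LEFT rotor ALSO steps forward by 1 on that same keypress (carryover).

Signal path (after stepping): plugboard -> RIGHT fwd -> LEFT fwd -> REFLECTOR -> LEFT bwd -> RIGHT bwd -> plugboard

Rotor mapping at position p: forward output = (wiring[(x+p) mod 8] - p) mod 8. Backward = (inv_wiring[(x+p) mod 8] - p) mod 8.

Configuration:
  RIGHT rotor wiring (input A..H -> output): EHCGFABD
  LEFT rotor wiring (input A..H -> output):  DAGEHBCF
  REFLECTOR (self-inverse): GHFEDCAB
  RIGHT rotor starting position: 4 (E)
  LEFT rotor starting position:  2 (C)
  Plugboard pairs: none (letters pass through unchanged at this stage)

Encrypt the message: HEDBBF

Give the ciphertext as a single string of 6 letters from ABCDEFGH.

Char 1 ('H'): step: R->5, L=2; H->plug->H->R->A->L->E->refl->D->L'->F->R'->F->plug->F
Char 2 ('E'): step: R->6, L=2; E->plug->E->R->E->L->A->refl->G->L'->H->R'->G->plug->G
Char 3 ('D'): step: R->7, L=2; D->plug->D->R->D->L->H->refl->B->L'->G->R'->F->plug->F
Char 4 ('B'): step: R->0, L->3 (L advanced); B->plug->B->R->H->L->D->refl->E->L'->B->R'->G->plug->G
Char 5 ('B'): step: R->1, L=3; B->plug->B->R->B->L->E->refl->D->L'->H->R'->E->plug->E
Char 6 ('F'): step: R->2, L=3; F->plug->F->R->B->L->E->refl->D->L'->H->R'->E->plug->E

Answer: FGFGEE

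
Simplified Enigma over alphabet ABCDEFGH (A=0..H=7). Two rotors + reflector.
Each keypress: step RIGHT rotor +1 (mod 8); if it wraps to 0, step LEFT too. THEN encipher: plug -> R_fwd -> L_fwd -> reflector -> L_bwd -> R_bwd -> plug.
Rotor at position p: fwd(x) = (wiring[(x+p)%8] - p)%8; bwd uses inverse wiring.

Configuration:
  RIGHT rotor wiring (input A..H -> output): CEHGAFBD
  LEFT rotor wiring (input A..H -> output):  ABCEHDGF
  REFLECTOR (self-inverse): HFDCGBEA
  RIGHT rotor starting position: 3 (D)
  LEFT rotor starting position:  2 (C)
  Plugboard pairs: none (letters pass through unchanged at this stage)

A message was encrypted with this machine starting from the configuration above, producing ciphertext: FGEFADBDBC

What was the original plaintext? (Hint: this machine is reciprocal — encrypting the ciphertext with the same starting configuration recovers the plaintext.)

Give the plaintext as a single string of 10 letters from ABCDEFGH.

Char 1 ('F'): step: R->4, L=2; F->plug->F->R->A->L->A->refl->H->L'->H->R'->D->plug->D
Char 2 ('G'): step: R->5, L=2; G->plug->G->R->B->L->C->refl->D->L'->F->R'->D->plug->D
Char 3 ('E'): step: R->6, L=2; E->plug->E->R->B->L->C->refl->D->L'->F->R'->B->plug->B
Char 4 ('F'): step: R->7, L=2; F->plug->F->R->B->L->C->refl->D->L'->F->R'->C->plug->C
Char 5 ('A'): step: R->0, L->3 (L advanced); A->plug->A->R->C->L->A->refl->H->L'->H->R'->C->plug->C
Char 6 ('D'): step: R->1, L=3; D->plug->D->R->H->L->H->refl->A->L'->C->R'->G->plug->G
Char 7 ('B'): step: R->2, L=3; B->plug->B->R->E->L->C->refl->D->L'->D->R'->D->plug->D
Char 8 ('D'): step: R->3, L=3; D->plug->D->R->G->L->G->refl->E->L'->B->R'->G->plug->G
Char 9 ('B'): step: R->4, L=3; B->plug->B->R->B->L->E->refl->G->L'->G->R'->E->plug->E
Char 10 ('C'): step: R->5, L=3; C->plug->C->R->G->L->G->refl->E->L'->B->R'->G->plug->G

Answer: DDBCCGDGEG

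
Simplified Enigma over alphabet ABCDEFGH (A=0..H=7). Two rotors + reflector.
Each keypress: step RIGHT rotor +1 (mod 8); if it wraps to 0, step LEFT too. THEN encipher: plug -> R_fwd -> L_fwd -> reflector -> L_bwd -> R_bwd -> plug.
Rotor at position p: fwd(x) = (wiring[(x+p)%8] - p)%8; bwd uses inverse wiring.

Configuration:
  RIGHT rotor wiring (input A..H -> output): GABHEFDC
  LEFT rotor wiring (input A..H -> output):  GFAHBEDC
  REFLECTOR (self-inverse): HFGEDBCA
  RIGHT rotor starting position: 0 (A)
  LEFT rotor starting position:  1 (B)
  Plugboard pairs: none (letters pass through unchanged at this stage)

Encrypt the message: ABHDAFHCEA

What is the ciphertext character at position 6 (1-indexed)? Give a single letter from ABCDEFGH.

Char 1 ('A'): step: R->1, L=1; A->plug->A->R->H->L->F->refl->B->L'->G->R'->C->plug->C
Char 2 ('B'): step: R->2, L=1; B->plug->B->R->F->L->C->refl->G->L'->C->R'->C->plug->C
Char 3 ('H'): step: R->3, L=1; H->plug->H->R->G->L->B->refl->F->L'->H->R'->E->plug->E
Char 4 ('D'): step: R->4, L=1; D->plug->D->R->G->L->B->refl->F->L'->H->R'->C->plug->C
Char 5 ('A'): step: R->5, L=1; A->plug->A->R->A->L->E->refl->D->L'->E->R'->F->plug->F
Char 6 ('F'): step: R->6, L=1; F->plug->F->R->B->L->H->refl->A->L'->D->R'->E->plug->E

E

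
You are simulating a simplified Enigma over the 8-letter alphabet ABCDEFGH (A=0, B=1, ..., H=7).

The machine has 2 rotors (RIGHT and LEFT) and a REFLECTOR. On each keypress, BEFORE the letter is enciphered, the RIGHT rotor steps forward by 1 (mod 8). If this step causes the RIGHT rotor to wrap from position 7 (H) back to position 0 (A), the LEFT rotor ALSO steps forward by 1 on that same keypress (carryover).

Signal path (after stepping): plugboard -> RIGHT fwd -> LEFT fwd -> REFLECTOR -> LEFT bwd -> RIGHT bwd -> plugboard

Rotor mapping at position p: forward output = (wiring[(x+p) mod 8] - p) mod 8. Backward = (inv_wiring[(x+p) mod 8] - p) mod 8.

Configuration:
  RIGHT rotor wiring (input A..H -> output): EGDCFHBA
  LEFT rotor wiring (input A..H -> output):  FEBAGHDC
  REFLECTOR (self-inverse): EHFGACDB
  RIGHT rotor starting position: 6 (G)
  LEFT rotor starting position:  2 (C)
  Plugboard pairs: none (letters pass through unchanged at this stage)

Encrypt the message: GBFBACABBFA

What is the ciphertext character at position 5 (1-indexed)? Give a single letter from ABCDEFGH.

Char 1 ('G'): step: R->7, L=2; G->plug->G->R->A->L->H->refl->B->L'->E->R'->D->plug->D
Char 2 ('B'): step: R->0, L->3 (L advanced); B->plug->B->R->G->L->B->refl->H->L'->E->R'->A->plug->A
Char 3 ('F'): step: R->1, L=3; F->plug->F->R->A->L->F->refl->C->L'->F->R'->A->plug->A
Char 4 ('B'): step: R->2, L=3; B->plug->B->R->A->L->F->refl->C->L'->F->R'->D->plug->D
Char 5 ('A'): step: R->3, L=3; A->plug->A->R->H->L->G->refl->D->L'->B->R'->F->plug->F

F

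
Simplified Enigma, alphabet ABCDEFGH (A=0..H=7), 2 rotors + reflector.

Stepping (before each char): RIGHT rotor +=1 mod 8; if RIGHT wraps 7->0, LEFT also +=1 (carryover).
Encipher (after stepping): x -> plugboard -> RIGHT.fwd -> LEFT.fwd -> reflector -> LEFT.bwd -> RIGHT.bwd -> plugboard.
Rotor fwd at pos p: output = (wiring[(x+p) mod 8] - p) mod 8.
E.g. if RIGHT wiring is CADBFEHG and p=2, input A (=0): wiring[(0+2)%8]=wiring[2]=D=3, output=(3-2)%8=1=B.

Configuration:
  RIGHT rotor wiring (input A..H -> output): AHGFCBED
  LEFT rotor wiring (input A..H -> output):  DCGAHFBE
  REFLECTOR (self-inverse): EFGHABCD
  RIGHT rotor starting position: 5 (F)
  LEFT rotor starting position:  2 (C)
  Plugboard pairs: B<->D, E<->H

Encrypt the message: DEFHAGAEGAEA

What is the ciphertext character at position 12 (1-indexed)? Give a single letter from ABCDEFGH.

Char 1 ('D'): step: R->6, L=2; D->plug->B->R->F->L->C->refl->G->L'->B->R'->D->plug->B
Char 2 ('E'): step: R->7, L=2; E->plug->H->R->F->L->C->refl->G->L'->B->R'->B->plug->D
Char 3 ('F'): step: R->0, L->3 (L advanced); F->plug->F->R->B->L->E->refl->A->L'->F->R'->D->plug->B
Char 4 ('H'): step: R->1, L=3; H->plug->E->R->A->L->F->refl->B->L'->E->R'->C->plug->C
Char 5 ('A'): step: R->2, L=3; A->plug->A->R->E->L->B->refl->F->L'->A->R'->C->plug->C
Char 6 ('G'): step: R->3, L=3; G->plug->G->R->E->L->B->refl->F->L'->A->R'->E->plug->H
Char 7 ('A'): step: R->4, L=3; A->plug->A->R->G->L->H->refl->D->L'->H->R'->D->plug->B
Char 8 ('E'): step: R->5, L=3; E->plug->H->R->F->L->A->refl->E->L'->B->R'->F->plug->F
Char 9 ('G'): step: R->6, L=3; G->plug->G->R->E->L->B->refl->F->L'->A->R'->E->plug->H
Char 10 ('A'): step: R->7, L=3; A->plug->A->R->E->L->B->refl->F->L'->A->R'->C->plug->C
Char 11 ('E'): step: R->0, L->4 (L advanced); E->plug->H->R->D->L->A->refl->E->L'->H->R'->B->plug->D
Char 12 ('A'): step: R->1, L=4; A->plug->A->R->G->L->C->refl->G->L'->F->R'->B->plug->D

D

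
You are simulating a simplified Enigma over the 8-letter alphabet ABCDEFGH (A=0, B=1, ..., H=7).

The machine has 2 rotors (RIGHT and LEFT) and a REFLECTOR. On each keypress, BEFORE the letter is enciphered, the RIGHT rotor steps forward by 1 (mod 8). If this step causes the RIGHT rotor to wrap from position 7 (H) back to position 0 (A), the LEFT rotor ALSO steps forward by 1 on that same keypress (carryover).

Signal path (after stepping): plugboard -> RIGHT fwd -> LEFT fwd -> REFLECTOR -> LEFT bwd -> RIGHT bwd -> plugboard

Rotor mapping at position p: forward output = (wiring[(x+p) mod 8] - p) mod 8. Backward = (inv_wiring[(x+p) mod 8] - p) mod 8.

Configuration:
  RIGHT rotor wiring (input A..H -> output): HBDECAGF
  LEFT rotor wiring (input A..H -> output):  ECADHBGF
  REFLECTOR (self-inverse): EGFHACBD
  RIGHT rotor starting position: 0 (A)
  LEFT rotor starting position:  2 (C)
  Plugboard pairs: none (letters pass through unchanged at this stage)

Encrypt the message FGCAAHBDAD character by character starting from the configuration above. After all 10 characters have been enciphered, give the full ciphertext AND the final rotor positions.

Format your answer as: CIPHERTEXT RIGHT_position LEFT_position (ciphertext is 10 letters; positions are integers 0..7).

Char 1 ('F'): step: R->1, L=2; F->plug->F->R->F->L->D->refl->H->L'->D->R'->C->plug->C
Char 2 ('G'): step: R->2, L=2; G->plug->G->R->F->L->D->refl->H->L'->D->R'->F->plug->F
Char 3 ('C'): step: R->3, L=2; C->plug->C->R->F->L->D->refl->H->L'->D->R'->D->plug->D
Char 4 ('A'): step: R->4, L=2; A->plug->A->R->G->L->C->refl->F->L'->C->R'->C->plug->C
Char 5 ('A'): step: R->5, L=2; A->plug->A->R->D->L->H->refl->D->L'->F->R'->H->plug->H
Char 6 ('H'): step: R->6, L=2; H->plug->H->R->C->L->F->refl->C->L'->G->R'->F->plug->F
Char 7 ('B'): step: R->7, L=2; B->plug->B->R->A->L->G->refl->B->L'->B->R'->G->plug->G
Char 8 ('D'): step: R->0, L->3 (L advanced); D->plug->D->R->E->L->C->refl->F->L'->H->R'->A->plug->A
Char 9 ('A'): step: R->1, L=3; A->plug->A->R->A->L->A->refl->E->L'->B->R'->D->plug->D
Char 10 ('D'): step: R->2, L=3; D->plug->D->R->G->L->H->refl->D->L'->D->R'->F->plug->F
Final: ciphertext=CFDCHFGADF, RIGHT=2, LEFT=3

Answer: CFDCHFGADF 2 3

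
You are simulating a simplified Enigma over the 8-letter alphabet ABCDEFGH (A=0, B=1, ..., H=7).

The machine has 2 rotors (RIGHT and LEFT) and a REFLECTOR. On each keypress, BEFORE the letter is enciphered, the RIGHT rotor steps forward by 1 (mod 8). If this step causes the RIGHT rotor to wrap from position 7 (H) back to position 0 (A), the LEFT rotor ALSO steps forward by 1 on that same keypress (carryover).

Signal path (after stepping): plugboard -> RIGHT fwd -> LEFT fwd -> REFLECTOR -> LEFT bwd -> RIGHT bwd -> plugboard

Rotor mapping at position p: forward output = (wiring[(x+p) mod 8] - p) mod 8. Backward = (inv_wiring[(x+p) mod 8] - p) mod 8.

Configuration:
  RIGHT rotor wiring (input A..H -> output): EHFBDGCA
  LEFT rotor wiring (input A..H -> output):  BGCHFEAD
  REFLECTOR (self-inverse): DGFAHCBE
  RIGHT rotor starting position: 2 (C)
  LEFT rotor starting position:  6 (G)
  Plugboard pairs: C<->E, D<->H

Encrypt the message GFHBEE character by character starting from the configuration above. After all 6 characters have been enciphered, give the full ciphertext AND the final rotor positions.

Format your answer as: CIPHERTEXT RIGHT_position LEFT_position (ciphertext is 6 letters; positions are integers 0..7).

Char 1 ('G'): step: R->3, L=6; G->plug->G->R->E->L->E->refl->H->L'->G->R'->A->plug->A
Char 2 ('F'): step: R->4, L=6; F->plug->F->R->D->L->A->refl->D->L'->C->R'->B->plug->B
Char 3 ('H'): step: R->5, L=6; H->plug->D->R->H->L->G->refl->B->L'->F->R'->B->plug->B
Char 4 ('B'): step: R->6, L=6; B->plug->B->R->C->L->D->refl->A->L'->D->R'->F->plug->F
Char 5 ('E'): step: R->7, L=6; E->plug->C->R->A->L->C->refl->F->L'->B->R'->A->plug->A
Char 6 ('E'): step: R->0, L->7 (L advanced); E->plug->C->R->F->L->G->refl->B->L'->H->R'->B->plug->B
Final: ciphertext=ABBFAB, RIGHT=0, LEFT=7

Answer: ABBFAB 0 7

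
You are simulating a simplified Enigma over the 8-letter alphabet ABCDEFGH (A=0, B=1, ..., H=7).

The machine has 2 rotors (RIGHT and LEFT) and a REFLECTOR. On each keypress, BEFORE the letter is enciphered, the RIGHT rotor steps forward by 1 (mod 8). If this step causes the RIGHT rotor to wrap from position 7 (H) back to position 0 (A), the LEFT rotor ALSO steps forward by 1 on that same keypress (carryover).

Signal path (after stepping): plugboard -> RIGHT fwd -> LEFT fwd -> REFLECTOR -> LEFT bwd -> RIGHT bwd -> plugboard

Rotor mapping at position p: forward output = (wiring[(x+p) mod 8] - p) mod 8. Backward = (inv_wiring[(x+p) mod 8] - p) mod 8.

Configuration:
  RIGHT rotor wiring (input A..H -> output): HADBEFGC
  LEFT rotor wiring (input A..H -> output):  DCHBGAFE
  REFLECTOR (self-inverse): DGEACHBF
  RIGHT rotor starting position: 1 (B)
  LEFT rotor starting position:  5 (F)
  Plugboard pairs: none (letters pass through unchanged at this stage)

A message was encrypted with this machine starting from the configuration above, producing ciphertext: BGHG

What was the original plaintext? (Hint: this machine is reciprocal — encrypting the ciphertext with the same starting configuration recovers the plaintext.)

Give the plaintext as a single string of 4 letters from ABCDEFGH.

Answer: DADD

Derivation:
Char 1 ('B'): step: R->2, L=5; B->plug->B->R->H->L->B->refl->G->L'->D->R'->D->plug->D
Char 2 ('G'): step: R->3, L=5; G->plug->G->R->F->L->C->refl->E->L'->G->R'->A->plug->A
Char 3 ('H'): step: R->4, L=5; H->plug->H->R->F->L->C->refl->E->L'->G->R'->D->plug->D
Char 4 ('G'): step: R->5, L=5; G->plug->G->R->E->L->F->refl->H->L'->C->R'->D->plug->D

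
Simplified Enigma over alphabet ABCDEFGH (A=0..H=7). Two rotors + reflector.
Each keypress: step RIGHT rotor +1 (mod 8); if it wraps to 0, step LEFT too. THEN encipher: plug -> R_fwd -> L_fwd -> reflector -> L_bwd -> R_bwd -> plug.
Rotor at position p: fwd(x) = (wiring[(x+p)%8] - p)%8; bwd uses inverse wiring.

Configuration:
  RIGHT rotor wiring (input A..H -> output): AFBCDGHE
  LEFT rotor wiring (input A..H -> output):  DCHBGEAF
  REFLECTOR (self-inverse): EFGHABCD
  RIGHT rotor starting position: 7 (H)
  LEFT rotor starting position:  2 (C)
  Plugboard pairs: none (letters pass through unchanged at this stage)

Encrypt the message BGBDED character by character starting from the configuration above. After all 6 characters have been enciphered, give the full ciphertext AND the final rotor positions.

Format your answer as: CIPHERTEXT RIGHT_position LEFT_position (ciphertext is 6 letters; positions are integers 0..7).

Char 1 ('B'): step: R->0, L->3 (L advanced); B->plug->B->R->F->L->A->refl->E->L'->H->R'->G->plug->G
Char 2 ('G'): step: R->1, L=3; G->plug->G->R->D->L->F->refl->B->L'->C->R'->D->plug->D
Char 3 ('B'): step: R->2, L=3; B->plug->B->R->A->L->G->refl->C->L'->E->R'->D->plug->D
Char 4 ('D'): step: R->3, L=3; D->plug->D->R->E->L->C->refl->G->L'->A->R'->B->plug->B
Char 5 ('E'): step: R->4, L=3; E->plug->E->R->E->L->C->refl->G->L'->A->R'->D->plug->D
Char 6 ('D'): step: R->5, L=3; D->plug->D->R->D->L->F->refl->B->L'->C->R'->B->plug->B
Final: ciphertext=GDDBDB, RIGHT=5, LEFT=3

Answer: GDDBDB 5 3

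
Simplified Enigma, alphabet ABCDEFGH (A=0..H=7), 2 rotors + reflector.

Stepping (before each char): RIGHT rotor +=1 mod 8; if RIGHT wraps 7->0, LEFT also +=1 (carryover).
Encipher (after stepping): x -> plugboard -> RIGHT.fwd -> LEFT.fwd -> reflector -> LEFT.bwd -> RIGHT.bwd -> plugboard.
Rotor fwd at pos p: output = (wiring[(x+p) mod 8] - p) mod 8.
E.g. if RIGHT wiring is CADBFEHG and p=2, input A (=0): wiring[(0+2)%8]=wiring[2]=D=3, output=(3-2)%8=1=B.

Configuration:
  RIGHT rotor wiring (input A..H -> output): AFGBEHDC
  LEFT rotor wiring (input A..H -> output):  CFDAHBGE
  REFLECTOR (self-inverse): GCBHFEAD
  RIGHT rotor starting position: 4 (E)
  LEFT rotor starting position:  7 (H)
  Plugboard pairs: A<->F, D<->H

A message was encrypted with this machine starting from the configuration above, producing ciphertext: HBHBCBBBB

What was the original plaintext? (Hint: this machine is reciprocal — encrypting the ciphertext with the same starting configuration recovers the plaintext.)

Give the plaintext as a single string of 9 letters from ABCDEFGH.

Answer: EGBFBEEHH

Derivation:
Char 1 ('H'): step: R->5, L=7; H->plug->D->R->D->L->E->refl->F->L'->A->R'->E->plug->E
Char 2 ('B'): step: R->6, L=7; B->plug->B->R->E->L->B->refl->C->L'->G->R'->G->plug->G
Char 3 ('H'): step: R->7, L=7; H->plug->D->R->H->L->H->refl->D->L'->B->R'->B->plug->B
Char 4 ('B'): step: R->0, L->0 (L advanced); B->plug->B->R->F->L->B->refl->C->L'->A->R'->A->plug->F
Char 5 ('C'): step: R->1, L=0; C->plug->C->R->A->L->C->refl->B->L'->F->R'->B->plug->B
Char 6 ('B'): step: R->2, L=0; B->plug->B->R->H->L->E->refl->F->L'->B->R'->E->plug->E
Char 7 ('B'): step: R->3, L=0; B->plug->B->R->B->L->F->refl->E->L'->H->R'->E->plug->E
Char 8 ('B'): step: R->4, L=0; B->plug->B->R->D->L->A->refl->G->L'->G->R'->D->plug->H
Char 9 ('B'): step: R->5, L=0; B->plug->B->R->G->L->G->refl->A->L'->D->R'->D->plug->H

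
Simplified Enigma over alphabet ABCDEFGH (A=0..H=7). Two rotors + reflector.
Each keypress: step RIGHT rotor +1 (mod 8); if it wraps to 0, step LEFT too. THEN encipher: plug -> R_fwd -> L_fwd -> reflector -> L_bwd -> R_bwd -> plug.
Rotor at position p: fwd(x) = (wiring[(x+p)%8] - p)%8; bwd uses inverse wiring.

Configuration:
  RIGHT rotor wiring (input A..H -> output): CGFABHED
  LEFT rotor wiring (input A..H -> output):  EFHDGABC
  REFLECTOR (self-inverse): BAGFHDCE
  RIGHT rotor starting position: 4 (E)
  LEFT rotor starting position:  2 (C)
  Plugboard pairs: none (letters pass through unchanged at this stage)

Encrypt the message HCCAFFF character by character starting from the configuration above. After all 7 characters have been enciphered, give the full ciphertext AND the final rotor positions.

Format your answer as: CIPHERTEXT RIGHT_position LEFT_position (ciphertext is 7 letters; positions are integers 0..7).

Char 1 ('H'): step: R->5, L=2; H->plug->H->R->E->L->H->refl->E->L'->C->R'->A->plug->A
Char 2 ('C'): step: R->6, L=2; C->plug->C->R->E->L->H->refl->E->L'->C->R'->F->plug->F
Char 3 ('C'): step: R->7, L=2; C->plug->C->R->H->L->D->refl->F->L'->A->R'->G->plug->G
Char 4 ('A'): step: R->0, L->3 (L advanced); A->plug->A->R->C->L->F->refl->D->L'->B->R'->E->plug->E
Char 5 ('F'): step: R->1, L=3; F->plug->F->R->D->L->G->refl->C->L'->G->R'->E->plug->E
Char 6 ('F'): step: R->2, L=3; F->plug->F->R->B->L->D->refl->F->L'->C->R'->E->plug->E
Char 7 ('F'): step: R->3, L=3; F->plug->F->R->H->L->E->refl->H->L'->E->R'->C->plug->C
Final: ciphertext=AFGEEEC, RIGHT=3, LEFT=3

Answer: AFGEEEC 3 3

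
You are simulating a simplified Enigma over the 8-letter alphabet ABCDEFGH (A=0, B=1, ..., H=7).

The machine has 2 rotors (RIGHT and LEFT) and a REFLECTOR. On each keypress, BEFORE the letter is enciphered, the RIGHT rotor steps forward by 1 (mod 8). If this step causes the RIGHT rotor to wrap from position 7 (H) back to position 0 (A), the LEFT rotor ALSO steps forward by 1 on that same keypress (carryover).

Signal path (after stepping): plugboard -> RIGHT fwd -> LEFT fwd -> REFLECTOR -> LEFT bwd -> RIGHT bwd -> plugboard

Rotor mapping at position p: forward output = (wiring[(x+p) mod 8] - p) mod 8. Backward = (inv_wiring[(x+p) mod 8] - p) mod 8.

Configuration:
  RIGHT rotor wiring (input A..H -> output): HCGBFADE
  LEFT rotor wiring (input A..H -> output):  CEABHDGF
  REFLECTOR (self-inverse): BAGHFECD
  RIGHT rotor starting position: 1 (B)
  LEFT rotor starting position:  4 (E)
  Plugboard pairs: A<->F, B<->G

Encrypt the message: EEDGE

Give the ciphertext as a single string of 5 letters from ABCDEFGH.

Answer: HDFCC

Derivation:
Char 1 ('E'): step: R->2, L=4; E->plug->E->R->B->L->H->refl->D->L'->A->R'->H->plug->H
Char 2 ('E'): step: R->3, L=4; E->plug->E->R->B->L->H->refl->D->L'->A->R'->D->plug->D
Char 3 ('D'): step: R->4, L=4; D->plug->D->R->A->L->D->refl->H->L'->B->R'->A->plug->F
Char 4 ('G'): step: R->5, L=4; G->plug->B->R->G->L->E->refl->F->L'->H->R'->C->plug->C
Char 5 ('E'): step: R->6, L=4; E->plug->E->R->A->L->D->refl->H->L'->B->R'->C->plug->C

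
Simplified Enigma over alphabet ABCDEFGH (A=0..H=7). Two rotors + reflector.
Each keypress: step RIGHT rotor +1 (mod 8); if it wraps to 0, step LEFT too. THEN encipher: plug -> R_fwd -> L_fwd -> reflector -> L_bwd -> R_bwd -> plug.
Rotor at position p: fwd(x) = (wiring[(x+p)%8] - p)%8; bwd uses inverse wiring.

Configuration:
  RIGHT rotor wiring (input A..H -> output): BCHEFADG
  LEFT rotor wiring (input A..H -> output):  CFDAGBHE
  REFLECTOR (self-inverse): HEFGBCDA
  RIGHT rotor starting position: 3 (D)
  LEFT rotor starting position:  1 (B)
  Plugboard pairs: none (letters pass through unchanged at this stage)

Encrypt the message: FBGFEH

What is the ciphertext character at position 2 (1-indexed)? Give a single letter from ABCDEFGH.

Char 1 ('F'): step: R->4, L=1; F->plug->F->R->G->L->D->refl->G->L'->F->R'->E->plug->E
Char 2 ('B'): step: R->5, L=1; B->plug->B->R->G->L->D->refl->G->L'->F->R'->E->plug->E

E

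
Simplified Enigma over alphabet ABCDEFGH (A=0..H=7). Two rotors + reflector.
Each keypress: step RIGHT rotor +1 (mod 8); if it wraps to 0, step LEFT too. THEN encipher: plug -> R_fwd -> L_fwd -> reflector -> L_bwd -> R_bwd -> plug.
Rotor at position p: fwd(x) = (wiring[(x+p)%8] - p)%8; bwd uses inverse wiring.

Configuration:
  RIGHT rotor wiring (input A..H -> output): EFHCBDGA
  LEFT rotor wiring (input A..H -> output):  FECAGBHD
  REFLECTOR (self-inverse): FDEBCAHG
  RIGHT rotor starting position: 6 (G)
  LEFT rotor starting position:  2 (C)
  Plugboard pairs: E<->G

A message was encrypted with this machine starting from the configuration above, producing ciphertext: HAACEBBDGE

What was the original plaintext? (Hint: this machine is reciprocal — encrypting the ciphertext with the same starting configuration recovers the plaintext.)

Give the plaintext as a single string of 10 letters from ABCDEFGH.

Answer: FHDEACABBF

Derivation:
Char 1 ('H'): step: R->7, L=2; H->plug->H->R->H->L->C->refl->E->L'->C->R'->F->plug->F
Char 2 ('A'): step: R->0, L->3 (L advanced); A->plug->A->R->E->L->A->refl->F->L'->A->R'->H->plug->H
Char 3 ('A'): step: R->1, L=3; A->plug->A->R->E->L->A->refl->F->L'->A->R'->D->plug->D
Char 4 ('C'): step: R->2, L=3; C->plug->C->R->H->L->H->refl->G->L'->C->R'->G->plug->E
Char 5 ('E'): step: R->3, L=3; E->plug->G->R->C->L->G->refl->H->L'->H->R'->A->plug->A
Char 6 ('B'): step: R->4, L=3; B->plug->B->R->H->L->H->refl->G->L'->C->R'->C->plug->C
Char 7 ('B'): step: R->5, L=3; B->plug->B->R->B->L->D->refl->B->L'->G->R'->A->plug->A
Char 8 ('D'): step: R->6, L=3; D->plug->D->R->H->L->H->refl->G->L'->C->R'->B->plug->B
Char 9 ('G'): step: R->7, L=3; G->plug->E->R->D->L->E->refl->C->L'->F->R'->B->plug->B
Char 10 ('E'): step: R->0, L->4 (L advanced); E->plug->G->R->G->L->G->refl->H->L'->D->R'->F->plug->F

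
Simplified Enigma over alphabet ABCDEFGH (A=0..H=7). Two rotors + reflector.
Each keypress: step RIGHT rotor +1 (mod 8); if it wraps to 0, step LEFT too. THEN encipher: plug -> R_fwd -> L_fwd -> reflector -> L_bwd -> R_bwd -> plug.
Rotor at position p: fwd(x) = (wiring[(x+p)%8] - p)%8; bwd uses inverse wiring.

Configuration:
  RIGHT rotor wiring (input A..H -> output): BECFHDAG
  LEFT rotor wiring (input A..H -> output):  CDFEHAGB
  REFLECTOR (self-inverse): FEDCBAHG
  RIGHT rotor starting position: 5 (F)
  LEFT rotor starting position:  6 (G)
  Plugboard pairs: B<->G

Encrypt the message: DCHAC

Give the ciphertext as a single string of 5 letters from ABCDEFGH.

Answer: ABCFF

Derivation:
Char 1 ('D'): step: R->6, L=6; D->plug->D->R->G->L->B->refl->E->L'->C->R'->A->plug->A
Char 2 ('C'): step: R->7, L=6; C->plug->C->R->F->L->G->refl->H->L'->E->R'->G->plug->B
Char 3 ('H'): step: R->0, L->7 (L advanced); H->plug->H->R->G->L->B->refl->E->L'->C->R'->C->plug->C
Char 4 ('A'): step: R->1, L=7; A->plug->A->R->D->L->G->refl->H->L'->H->R'->F->plug->F
Char 5 ('C'): step: R->2, L=7; C->plug->C->R->F->L->A->refl->F->L'->E->R'->F->plug->F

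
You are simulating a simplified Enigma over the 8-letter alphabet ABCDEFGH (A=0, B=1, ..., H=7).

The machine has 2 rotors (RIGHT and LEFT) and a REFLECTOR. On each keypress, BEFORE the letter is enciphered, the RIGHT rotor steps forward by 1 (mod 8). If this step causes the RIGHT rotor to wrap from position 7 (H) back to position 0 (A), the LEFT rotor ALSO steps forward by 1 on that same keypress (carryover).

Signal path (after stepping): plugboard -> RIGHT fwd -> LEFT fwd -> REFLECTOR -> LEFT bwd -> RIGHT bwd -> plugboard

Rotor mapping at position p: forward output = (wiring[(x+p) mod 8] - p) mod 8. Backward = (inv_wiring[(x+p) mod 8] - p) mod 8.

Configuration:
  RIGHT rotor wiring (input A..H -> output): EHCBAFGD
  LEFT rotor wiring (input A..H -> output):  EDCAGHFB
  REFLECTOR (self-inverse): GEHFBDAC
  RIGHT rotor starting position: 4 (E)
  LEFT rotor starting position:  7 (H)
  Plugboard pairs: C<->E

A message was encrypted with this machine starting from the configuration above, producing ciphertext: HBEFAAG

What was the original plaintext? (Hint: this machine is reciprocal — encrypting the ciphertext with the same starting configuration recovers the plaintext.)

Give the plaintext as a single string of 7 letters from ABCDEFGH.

Answer: BABEBBD

Derivation:
Char 1 ('H'): step: R->5, L=7; H->plug->H->R->D->L->D->refl->F->L'->B->R'->B->plug->B
Char 2 ('B'): step: R->6, L=7; B->plug->B->R->F->L->H->refl->C->L'->A->R'->A->plug->A
Char 3 ('E'): step: R->7, L=7; E->plug->C->R->A->L->C->refl->H->L'->F->R'->B->plug->B
Char 4 ('F'): step: R->0, L->0 (L advanced); F->plug->F->R->F->L->H->refl->C->L'->C->R'->C->plug->E
Char 5 ('A'): step: R->1, L=0; A->plug->A->R->G->L->F->refl->D->L'->B->R'->B->plug->B
Char 6 ('A'): step: R->2, L=0; A->plug->A->R->A->L->E->refl->B->L'->H->R'->B->plug->B
Char 7 ('G'): step: R->3, L=0; G->plug->G->R->E->L->G->refl->A->L'->D->R'->D->plug->D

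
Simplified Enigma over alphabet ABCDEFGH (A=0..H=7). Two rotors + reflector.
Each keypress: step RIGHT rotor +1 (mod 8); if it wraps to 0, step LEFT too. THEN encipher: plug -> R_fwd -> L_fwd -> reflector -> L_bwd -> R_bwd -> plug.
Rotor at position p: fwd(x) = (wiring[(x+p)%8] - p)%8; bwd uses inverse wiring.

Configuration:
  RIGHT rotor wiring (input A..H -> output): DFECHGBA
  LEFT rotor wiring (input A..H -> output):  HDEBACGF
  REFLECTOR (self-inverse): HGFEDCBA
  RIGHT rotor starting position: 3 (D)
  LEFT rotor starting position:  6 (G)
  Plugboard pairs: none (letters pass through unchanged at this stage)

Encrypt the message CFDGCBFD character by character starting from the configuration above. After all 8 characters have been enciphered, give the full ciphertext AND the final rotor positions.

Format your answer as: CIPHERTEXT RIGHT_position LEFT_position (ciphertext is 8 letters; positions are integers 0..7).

Answer: EGCDAAAG 3 7

Derivation:
Char 1 ('C'): step: R->4, L=6; C->plug->C->R->F->L->D->refl->E->L'->H->R'->E->plug->E
Char 2 ('F'): step: R->5, L=6; F->plug->F->R->H->L->E->refl->D->L'->F->R'->G->plug->G
Char 3 ('D'): step: R->6, L=6; D->plug->D->R->H->L->E->refl->D->L'->F->R'->C->plug->C
Char 4 ('G'): step: R->7, L=6; G->plug->G->R->H->L->E->refl->D->L'->F->R'->D->plug->D
Char 5 ('C'): step: R->0, L->7 (L advanced); C->plug->C->R->E->L->C->refl->F->L'->D->R'->A->plug->A
Char 6 ('B'): step: R->1, L=7; B->plug->B->R->D->L->F->refl->C->L'->E->R'->A->plug->A
Char 7 ('F'): step: R->2, L=7; F->plug->F->R->G->L->D->refl->E->L'->C->R'->A->plug->A
Char 8 ('D'): step: R->3, L=7; D->plug->D->R->G->L->D->refl->E->L'->C->R'->G->plug->G
Final: ciphertext=EGCDAAAG, RIGHT=3, LEFT=7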